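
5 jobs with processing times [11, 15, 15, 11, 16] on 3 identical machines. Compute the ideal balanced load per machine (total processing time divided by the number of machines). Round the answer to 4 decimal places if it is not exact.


Total processing time = 11 + 15 + 15 + 11 + 16 = 68
Number of machines = 3
Ideal balanced load = 68 / 3 = 22.6667

22.6667


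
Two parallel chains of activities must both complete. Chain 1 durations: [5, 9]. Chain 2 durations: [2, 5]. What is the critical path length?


Path A total = 5 + 9 = 14
Path B total = 2 + 5 = 7
Critical path = longest path = max(14, 7) = 14

14


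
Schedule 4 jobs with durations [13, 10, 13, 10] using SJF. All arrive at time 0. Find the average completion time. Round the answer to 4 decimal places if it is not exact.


SJF order (ascending): [10, 10, 13, 13]
Completion times:
  Job 1: burst=10, C=10
  Job 2: burst=10, C=20
  Job 3: burst=13, C=33
  Job 4: burst=13, C=46
Average completion = 109/4 = 27.25

27.25


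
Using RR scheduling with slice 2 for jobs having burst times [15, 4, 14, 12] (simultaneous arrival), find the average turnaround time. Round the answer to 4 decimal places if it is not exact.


Time quantum = 2
Execution trace:
  J1 runs 2 units, time = 2
  J2 runs 2 units, time = 4
  J3 runs 2 units, time = 6
  J4 runs 2 units, time = 8
  J1 runs 2 units, time = 10
  J2 runs 2 units, time = 12
  J3 runs 2 units, time = 14
  J4 runs 2 units, time = 16
  J1 runs 2 units, time = 18
  J3 runs 2 units, time = 20
  J4 runs 2 units, time = 22
  J1 runs 2 units, time = 24
  J3 runs 2 units, time = 26
  J4 runs 2 units, time = 28
  J1 runs 2 units, time = 30
  J3 runs 2 units, time = 32
  J4 runs 2 units, time = 34
  J1 runs 2 units, time = 36
  J3 runs 2 units, time = 38
  J4 runs 2 units, time = 40
  J1 runs 2 units, time = 42
  J3 runs 2 units, time = 44
  J1 runs 1 units, time = 45
Finish times: [45, 12, 44, 40]
Average turnaround = 141/4 = 35.25

35.25


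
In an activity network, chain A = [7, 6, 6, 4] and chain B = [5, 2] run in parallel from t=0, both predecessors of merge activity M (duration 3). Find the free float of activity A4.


ES(A4) = sum of predecessors on chain A = 19
EF(A4) = ES + duration = 19 + 4 = 23
Successor of A4 is M. ES(M) = max(sum(A), sum(B)) = max(23, 7) = 23
Free float = ES(successor) - EF(current) = 23 - 23 = 0

0


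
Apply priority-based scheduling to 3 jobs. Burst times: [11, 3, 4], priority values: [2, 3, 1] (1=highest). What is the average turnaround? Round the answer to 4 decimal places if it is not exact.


Sort by priority (ascending = highest first):
Order: [(1, 4), (2, 11), (3, 3)]
Completion times:
  Priority 1, burst=4, C=4
  Priority 2, burst=11, C=15
  Priority 3, burst=3, C=18
Average turnaround = 37/3 = 12.3333

12.3333


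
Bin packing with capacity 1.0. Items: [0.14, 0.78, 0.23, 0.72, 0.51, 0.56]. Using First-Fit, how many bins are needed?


Place items sequentially using First-Fit:
  Item 0.14 -> new Bin 1
  Item 0.78 -> Bin 1 (now 0.92)
  Item 0.23 -> new Bin 2
  Item 0.72 -> Bin 2 (now 0.95)
  Item 0.51 -> new Bin 3
  Item 0.56 -> new Bin 4
Total bins used = 4

4


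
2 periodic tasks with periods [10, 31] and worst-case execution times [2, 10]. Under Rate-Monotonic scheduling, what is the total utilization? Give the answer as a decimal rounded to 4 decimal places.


Compute individual utilizations (exact fractions):
  Task 1: C/T = 2/10 = 1/5 (approx. 0.2)
  Task 2: C/T = 10/31 (approx. 0.3226)
Total utilization U = 1/5 + 10/31 = 81/155
Rounded to 4 decimal places: U = 0.5226
RM (Liu & Layland) bound for 2 tasks = 0.828427; compare with U = 81/155 (approx. 0.522581)
U <= bound, so schedulable by RM sufficient condition.

0.5226


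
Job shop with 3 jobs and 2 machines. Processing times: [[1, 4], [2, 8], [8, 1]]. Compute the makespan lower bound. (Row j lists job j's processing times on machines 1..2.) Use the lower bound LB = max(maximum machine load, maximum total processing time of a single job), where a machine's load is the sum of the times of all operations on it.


Machine loads:
  Machine 1: 1 + 2 + 8 = 11
  Machine 2: 4 + 8 + 1 = 13
Max machine load = 13
Job totals:
  Job 1: 5
  Job 2: 10
  Job 3: 9
Max job total = 10
Lower bound = max(13, 10) = 13

13


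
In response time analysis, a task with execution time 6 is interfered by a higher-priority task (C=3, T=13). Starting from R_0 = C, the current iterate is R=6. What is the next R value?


R_next = C + ceil(R_prev / T_hp) * C_hp
ceil(6 / 13) = ceil(0.4615) = 1
Interference = 1 * 3 = 3
R_next = 6 + 3 = 9

9


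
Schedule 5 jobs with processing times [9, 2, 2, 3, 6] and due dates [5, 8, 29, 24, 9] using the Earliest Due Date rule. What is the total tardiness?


Sort by due date (EDD order): [(9, 5), (2, 8), (6, 9), (3, 24), (2, 29)]
Compute completion times and tardiness:
  Job 1: p=9, d=5, C=9, tardiness=max(0,9-5)=4
  Job 2: p=2, d=8, C=11, tardiness=max(0,11-8)=3
  Job 3: p=6, d=9, C=17, tardiness=max(0,17-9)=8
  Job 4: p=3, d=24, C=20, tardiness=max(0,20-24)=0
  Job 5: p=2, d=29, C=22, tardiness=max(0,22-29)=0
Total tardiness = 15

15


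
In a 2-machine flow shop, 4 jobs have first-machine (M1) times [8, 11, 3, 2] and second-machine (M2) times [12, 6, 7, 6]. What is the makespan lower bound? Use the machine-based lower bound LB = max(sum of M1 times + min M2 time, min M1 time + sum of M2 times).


LB1 = sum(M1 times) + min(M2 times) = 24 + 6 = 30
LB2 = min(M1 times) + sum(M2 times) = 2 + 31 = 33
Lower bound = max(LB1, LB2) = max(30, 33) = 33

33


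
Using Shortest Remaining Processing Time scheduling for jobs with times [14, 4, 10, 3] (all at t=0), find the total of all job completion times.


Since all jobs arrive at t=0, SRPT equals SPT ordering.
SPT order: [3, 4, 10, 14]
Completion times:
  Job 1: p=3, C=3
  Job 2: p=4, C=7
  Job 3: p=10, C=17
  Job 4: p=14, C=31
Total completion time = 3 + 7 + 17 + 31 = 58

58


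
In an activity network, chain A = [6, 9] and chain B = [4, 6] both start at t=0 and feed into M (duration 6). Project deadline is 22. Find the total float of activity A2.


Forward pass: ES(A2) = sum of predecessors on chain A = 6
EF = ES + duration = 6 + 9 = 15
Backward pass: LF(M) = deadline = 22; LS(M) = 22 - 6 = 16
LF(A2) = LS(M) - sum(successors on chain A) = 16 - 0 = 16
LS = LF - duration = 16 - 9 = 7
Total float = LS - ES = 7 - 6 = 1

1


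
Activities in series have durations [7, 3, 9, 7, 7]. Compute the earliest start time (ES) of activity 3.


Activity 3 starts after activities 1 through 2 complete.
Predecessor durations: [7, 3]
ES = 7 + 3 = 10

10


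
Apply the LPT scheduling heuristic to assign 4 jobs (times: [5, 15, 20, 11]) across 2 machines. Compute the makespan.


Sort jobs in decreasing order (LPT): [20, 15, 11, 5]
Assign each job to the least loaded machine:
  Machine 1: jobs [20, 5], load = 25
  Machine 2: jobs [15, 11], load = 26
Makespan = max load = 26

26


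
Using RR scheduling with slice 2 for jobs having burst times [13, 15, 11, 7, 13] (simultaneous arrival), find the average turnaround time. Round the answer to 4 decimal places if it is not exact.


Time quantum = 2
Execution trace:
  J1 runs 2 units, time = 2
  J2 runs 2 units, time = 4
  J3 runs 2 units, time = 6
  J4 runs 2 units, time = 8
  J5 runs 2 units, time = 10
  J1 runs 2 units, time = 12
  J2 runs 2 units, time = 14
  J3 runs 2 units, time = 16
  J4 runs 2 units, time = 18
  J5 runs 2 units, time = 20
  J1 runs 2 units, time = 22
  J2 runs 2 units, time = 24
  J3 runs 2 units, time = 26
  J4 runs 2 units, time = 28
  J5 runs 2 units, time = 30
  J1 runs 2 units, time = 32
  J2 runs 2 units, time = 34
  J3 runs 2 units, time = 36
  J4 runs 1 units, time = 37
  J5 runs 2 units, time = 39
  J1 runs 2 units, time = 41
  J2 runs 2 units, time = 43
  J3 runs 2 units, time = 45
  J5 runs 2 units, time = 47
  J1 runs 2 units, time = 49
  J2 runs 2 units, time = 51
  J3 runs 1 units, time = 52
  J5 runs 2 units, time = 54
  J1 runs 1 units, time = 55
  J2 runs 2 units, time = 57
  J5 runs 1 units, time = 58
  J2 runs 1 units, time = 59
Finish times: [55, 59, 52, 37, 58]
Average turnaround = 261/5 = 52.2

52.2


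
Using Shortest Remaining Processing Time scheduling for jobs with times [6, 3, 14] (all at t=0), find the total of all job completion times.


Since all jobs arrive at t=0, SRPT equals SPT ordering.
SPT order: [3, 6, 14]
Completion times:
  Job 1: p=3, C=3
  Job 2: p=6, C=9
  Job 3: p=14, C=23
Total completion time = 3 + 9 + 23 = 35

35


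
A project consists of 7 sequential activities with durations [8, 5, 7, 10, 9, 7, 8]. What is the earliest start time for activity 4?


Activity 4 starts after activities 1 through 3 complete.
Predecessor durations: [8, 5, 7]
ES = 8 + 5 + 7 = 20

20


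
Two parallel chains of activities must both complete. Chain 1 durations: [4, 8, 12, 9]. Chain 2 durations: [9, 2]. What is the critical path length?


Path A total = 4 + 8 + 12 + 9 = 33
Path B total = 9 + 2 = 11
Critical path = longest path = max(33, 11) = 33

33


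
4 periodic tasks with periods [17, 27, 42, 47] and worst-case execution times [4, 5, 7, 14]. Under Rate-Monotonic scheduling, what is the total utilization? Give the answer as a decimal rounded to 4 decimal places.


Compute individual utilizations (exact fractions):
  Task 1: C/T = 4/17 (approx. 0.2353)
  Task 2: C/T = 5/27 (approx. 0.1852)
  Task 3: C/T = 7/42 = 1/6 (approx. 0.1667)
  Task 4: C/T = 14/47 (approx. 0.2979)
Total utilization U = 4/17 + 5/27 + 1/6 + 14/47 = 38185/43146
Rounded to 4 decimal places: U = 0.8850
RM (Liu & Layland) bound for 4 tasks = 0.756828; compare with U = 38185/43146 (approx. 0.885018)
bound < U <= 1, so the RM sufficient condition is not met (inconclusive; an exact test such as response-time analysis is needed).

0.8850


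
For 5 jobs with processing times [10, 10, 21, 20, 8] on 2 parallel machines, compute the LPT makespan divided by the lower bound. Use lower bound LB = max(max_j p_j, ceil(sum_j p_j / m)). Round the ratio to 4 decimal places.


LPT order: [21, 20, 10, 10, 8]
Machine loads after assignment: [31, 38]
LPT makespan = 38
Lower bound = max(max_job, ceil(total/2)) = max(21, 35) = 35
Ratio = 38 / 35 = 1.0857

1.0857


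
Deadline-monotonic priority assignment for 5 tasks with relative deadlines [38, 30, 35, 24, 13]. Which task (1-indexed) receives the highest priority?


Sort tasks by relative deadline (ascending):
  Task 5: deadline = 13
  Task 4: deadline = 24
  Task 2: deadline = 30
  Task 3: deadline = 35
  Task 1: deadline = 38
Priority order (highest first): [5, 4, 2, 3, 1]
Highest priority task = 5

5


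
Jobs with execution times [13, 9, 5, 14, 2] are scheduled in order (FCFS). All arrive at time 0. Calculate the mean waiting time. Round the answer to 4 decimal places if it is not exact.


FCFS order (as given): [13, 9, 5, 14, 2]
Waiting times:
  Job 1: wait = 0
  Job 2: wait = 13
  Job 3: wait = 22
  Job 4: wait = 27
  Job 5: wait = 41
Sum of waiting times = 103
Average waiting time = 103/5 = 20.6

20.6


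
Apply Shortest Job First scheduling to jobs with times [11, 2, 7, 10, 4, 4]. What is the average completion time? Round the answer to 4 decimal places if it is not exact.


SJF order (ascending): [2, 4, 4, 7, 10, 11]
Completion times:
  Job 1: burst=2, C=2
  Job 2: burst=4, C=6
  Job 3: burst=4, C=10
  Job 4: burst=7, C=17
  Job 5: burst=10, C=27
  Job 6: burst=11, C=38
Average completion = 100/6 = 16.6667

16.6667


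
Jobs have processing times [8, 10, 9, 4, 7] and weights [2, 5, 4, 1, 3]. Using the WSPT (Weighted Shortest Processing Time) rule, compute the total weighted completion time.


Compute p/w ratios and sort ascending (WSPT): [(10, 5), (9, 4), (7, 3), (8, 2), (4, 1)]
Compute weighted completion times:
  Job (p=10,w=5): C=10, w*C=5*10=50
  Job (p=9,w=4): C=19, w*C=4*19=76
  Job (p=7,w=3): C=26, w*C=3*26=78
  Job (p=8,w=2): C=34, w*C=2*34=68
  Job (p=4,w=1): C=38, w*C=1*38=38
Total weighted completion time = 310

310


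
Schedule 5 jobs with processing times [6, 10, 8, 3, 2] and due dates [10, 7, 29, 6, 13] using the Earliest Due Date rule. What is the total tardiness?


Sort by due date (EDD order): [(3, 6), (10, 7), (6, 10), (2, 13), (8, 29)]
Compute completion times and tardiness:
  Job 1: p=3, d=6, C=3, tardiness=max(0,3-6)=0
  Job 2: p=10, d=7, C=13, tardiness=max(0,13-7)=6
  Job 3: p=6, d=10, C=19, tardiness=max(0,19-10)=9
  Job 4: p=2, d=13, C=21, tardiness=max(0,21-13)=8
  Job 5: p=8, d=29, C=29, tardiness=max(0,29-29)=0
Total tardiness = 23

23


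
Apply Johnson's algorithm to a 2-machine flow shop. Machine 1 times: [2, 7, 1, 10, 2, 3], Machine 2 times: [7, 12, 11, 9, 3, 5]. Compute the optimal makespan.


Apply Johnson's rule:
  Group 1 (a <= b): [(3, 1, 11), (1, 2, 7), (5, 2, 3), (6, 3, 5), (2, 7, 12)]
  Group 2 (a > b): [(4, 10, 9)]
Optimal job order: [3, 1, 5, 6, 2, 4]
Schedule:
  Job 3: M1 done at 1, M2 done at 12
  Job 1: M1 done at 3, M2 done at 19
  Job 5: M1 done at 5, M2 done at 22
  Job 6: M1 done at 8, M2 done at 27
  Job 2: M1 done at 15, M2 done at 39
  Job 4: M1 done at 25, M2 done at 48
Makespan = 48

48


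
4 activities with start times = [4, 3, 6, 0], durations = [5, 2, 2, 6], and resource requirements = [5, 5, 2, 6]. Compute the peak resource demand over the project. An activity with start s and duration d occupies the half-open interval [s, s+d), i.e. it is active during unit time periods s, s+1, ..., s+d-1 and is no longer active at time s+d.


Each activity i is active on [start_i, start_i + duration_i).
Compute total resource usage per time slot:
  t=0: active resources = [6], total = 6
  t=1: active resources = [6], total = 6
  t=2: active resources = [6], total = 6
  t=3: active resources = [5, 6], total = 11
  t=4: active resources = [5, 5, 6], total = 16
  t=5: active resources = [5, 6], total = 11
  t=6: active resources = [5, 2], total = 7
  t=7: active resources = [5, 2], total = 7
  t=8: active resources = [5], total = 5
Peak resource demand = 16

16


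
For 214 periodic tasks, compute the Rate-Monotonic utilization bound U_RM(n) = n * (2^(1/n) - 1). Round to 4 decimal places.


Compute 2^(1/214) = 1.0032442568
Subtract 1: 1.0032442568 - 1 = 0.0032442568
Multiply by n: 214 * 0.0032442568 = 0.6942709552
Round to 4 dp: 0.6943

0.6943


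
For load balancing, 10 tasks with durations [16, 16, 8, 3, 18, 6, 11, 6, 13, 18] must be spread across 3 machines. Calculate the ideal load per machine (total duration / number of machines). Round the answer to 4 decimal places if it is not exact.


Total processing time = 16 + 16 + 8 + 3 + 18 + 6 + 11 + 6 + 13 + 18 = 115
Number of machines = 3
Ideal balanced load = 115 / 3 = 38.3333

38.3333


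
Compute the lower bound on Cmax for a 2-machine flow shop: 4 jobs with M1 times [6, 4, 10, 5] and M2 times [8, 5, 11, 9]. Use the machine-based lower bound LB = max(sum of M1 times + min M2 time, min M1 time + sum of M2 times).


LB1 = sum(M1 times) + min(M2 times) = 25 + 5 = 30
LB2 = min(M1 times) + sum(M2 times) = 4 + 33 = 37
Lower bound = max(LB1, LB2) = max(30, 37) = 37

37


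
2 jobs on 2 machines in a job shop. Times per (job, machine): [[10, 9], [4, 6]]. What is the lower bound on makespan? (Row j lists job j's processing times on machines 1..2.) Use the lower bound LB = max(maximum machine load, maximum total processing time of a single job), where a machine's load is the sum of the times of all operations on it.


Machine loads:
  Machine 1: 10 + 4 = 14
  Machine 2: 9 + 6 = 15
Max machine load = 15
Job totals:
  Job 1: 19
  Job 2: 10
Max job total = 19
Lower bound = max(15, 19) = 19

19


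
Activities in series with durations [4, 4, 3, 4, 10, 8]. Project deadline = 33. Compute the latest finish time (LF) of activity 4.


LF(activity 4) = deadline - sum of successor durations
Successors: activities 5 through 6 with durations [10, 8]
Sum of successor durations = 18
LF = 33 - 18 = 15

15


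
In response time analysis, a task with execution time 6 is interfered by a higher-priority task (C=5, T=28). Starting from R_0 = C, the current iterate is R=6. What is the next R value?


R_next = C + ceil(R_prev / T_hp) * C_hp
ceil(6 / 28) = ceil(0.2143) = 1
Interference = 1 * 5 = 5
R_next = 6 + 5 = 11

11


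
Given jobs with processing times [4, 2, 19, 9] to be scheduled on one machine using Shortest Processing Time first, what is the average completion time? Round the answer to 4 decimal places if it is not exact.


Sort jobs by processing time (SPT order): [2, 4, 9, 19]
Compute completion times sequentially:
  Job 1: processing = 2, completes at 2
  Job 2: processing = 4, completes at 6
  Job 3: processing = 9, completes at 15
  Job 4: processing = 19, completes at 34
Sum of completion times = 57
Average completion time = 57/4 = 14.25

14.25


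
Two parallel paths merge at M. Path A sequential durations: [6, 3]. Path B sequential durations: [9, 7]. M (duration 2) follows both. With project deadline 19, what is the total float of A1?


Forward pass: ES(A1) = sum of predecessors on chain A = 0
EF = ES + duration = 0 + 6 = 6
Backward pass: LF(M) = deadline = 19; LS(M) = 19 - 2 = 17
LF(A1) = LS(M) - sum(successors on chain A) = 17 - 3 = 14
LS = LF - duration = 14 - 6 = 8
Total float = LS - ES = 8 - 0 = 8

8


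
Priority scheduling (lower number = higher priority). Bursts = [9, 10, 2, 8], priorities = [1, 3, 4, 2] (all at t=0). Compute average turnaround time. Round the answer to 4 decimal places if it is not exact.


Sort by priority (ascending = highest first):
Order: [(1, 9), (2, 8), (3, 10), (4, 2)]
Completion times:
  Priority 1, burst=9, C=9
  Priority 2, burst=8, C=17
  Priority 3, burst=10, C=27
  Priority 4, burst=2, C=29
Average turnaround = 82/4 = 20.5

20.5


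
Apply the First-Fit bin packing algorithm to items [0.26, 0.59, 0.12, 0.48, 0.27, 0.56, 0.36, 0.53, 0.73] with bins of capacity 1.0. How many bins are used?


Place items sequentially using First-Fit:
  Item 0.26 -> new Bin 1
  Item 0.59 -> Bin 1 (now 0.85)
  Item 0.12 -> Bin 1 (now 0.97)
  Item 0.48 -> new Bin 2
  Item 0.27 -> Bin 2 (now 0.75)
  Item 0.56 -> new Bin 3
  Item 0.36 -> Bin 3 (now 0.92)
  Item 0.53 -> new Bin 4
  Item 0.73 -> new Bin 5
Total bins used = 5

5


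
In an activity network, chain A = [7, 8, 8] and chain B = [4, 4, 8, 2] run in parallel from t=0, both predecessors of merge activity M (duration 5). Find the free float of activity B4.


ES(B4) = sum of predecessors on chain B = 16
EF(B4) = ES + duration = 16 + 2 = 18
Successor of B4 is M. ES(M) = max(sum(A), sum(B)) = max(23, 18) = 23
Free float = ES(successor) - EF(current) = 23 - 18 = 5

5


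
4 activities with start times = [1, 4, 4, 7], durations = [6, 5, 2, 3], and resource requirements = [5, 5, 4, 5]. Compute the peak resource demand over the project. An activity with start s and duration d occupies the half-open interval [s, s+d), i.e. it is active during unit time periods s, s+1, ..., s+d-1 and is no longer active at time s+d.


Each activity i is active on [start_i, start_i + duration_i).
Compute total resource usage per time slot:
  t=0: active resources = [], total = 0
  t=1: active resources = [5], total = 5
  t=2: active resources = [5], total = 5
  t=3: active resources = [5], total = 5
  t=4: active resources = [5, 5, 4], total = 14
  t=5: active resources = [5, 5, 4], total = 14
  t=6: active resources = [5, 5], total = 10
  t=7: active resources = [5, 5], total = 10
  t=8: active resources = [5, 5], total = 10
  t=9: active resources = [5], total = 5
Peak resource demand = 14

14


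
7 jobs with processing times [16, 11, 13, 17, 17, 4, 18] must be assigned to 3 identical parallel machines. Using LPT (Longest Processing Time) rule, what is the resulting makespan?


Sort jobs in decreasing order (LPT): [18, 17, 17, 16, 13, 11, 4]
Assign each job to the least loaded machine:
  Machine 1: jobs [18, 11, 4], load = 33
  Machine 2: jobs [17, 16], load = 33
  Machine 3: jobs [17, 13], load = 30
Makespan = max load = 33

33


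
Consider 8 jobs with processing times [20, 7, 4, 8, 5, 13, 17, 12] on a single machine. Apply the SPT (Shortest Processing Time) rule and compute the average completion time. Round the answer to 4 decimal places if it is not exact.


Sort jobs by processing time (SPT order): [4, 5, 7, 8, 12, 13, 17, 20]
Compute completion times sequentially:
  Job 1: processing = 4, completes at 4
  Job 2: processing = 5, completes at 9
  Job 3: processing = 7, completes at 16
  Job 4: processing = 8, completes at 24
  Job 5: processing = 12, completes at 36
  Job 6: processing = 13, completes at 49
  Job 7: processing = 17, completes at 66
  Job 8: processing = 20, completes at 86
Sum of completion times = 290
Average completion time = 290/8 = 36.25

36.25


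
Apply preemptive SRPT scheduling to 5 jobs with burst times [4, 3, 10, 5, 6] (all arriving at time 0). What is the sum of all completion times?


Since all jobs arrive at t=0, SRPT equals SPT ordering.
SPT order: [3, 4, 5, 6, 10]
Completion times:
  Job 1: p=3, C=3
  Job 2: p=4, C=7
  Job 3: p=5, C=12
  Job 4: p=6, C=18
  Job 5: p=10, C=28
Total completion time = 3 + 7 + 12 + 18 + 28 = 68

68


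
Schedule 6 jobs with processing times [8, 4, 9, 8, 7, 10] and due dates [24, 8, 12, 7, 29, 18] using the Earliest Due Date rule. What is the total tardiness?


Sort by due date (EDD order): [(8, 7), (4, 8), (9, 12), (10, 18), (8, 24), (7, 29)]
Compute completion times and tardiness:
  Job 1: p=8, d=7, C=8, tardiness=max(0,8-7)=1
  Job 2: p=4, d=8, C=12, tardiness=max(0,12-8)=4
  Job 3: p=9, d=12, C=21, tardiness=max(0,21-12)=9
  Job 4: p=10, d=18, C=31, tardiness=max(0,31-18)=13
  Job 5: p=8, d=24, C=39, tardiness=max(0,39-24)=15
  Job 6: p=7, d=29, C=46, tardiness=max(0,46-29)=17
Total tardiness = 59

59


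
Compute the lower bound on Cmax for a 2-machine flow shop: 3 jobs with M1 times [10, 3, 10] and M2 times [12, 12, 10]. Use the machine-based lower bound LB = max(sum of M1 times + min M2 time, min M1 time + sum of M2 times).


LB1 = sum(M1 times) + min(M2 times) = 23 + 10 = 33
LB2 = min(M1 times) + sum(M2 times) = 3 + 34 = 37
Lower bound = max(LB1, LB2) = max(33, 37) = 37

37


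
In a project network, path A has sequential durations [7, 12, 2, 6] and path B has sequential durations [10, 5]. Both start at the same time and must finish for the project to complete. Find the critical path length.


Path A total = 7 + 12 + 2 + 6 = 27
Path B total = 10 + 5 = 15
Critical path = longest path = max(27, 15) = 27

27


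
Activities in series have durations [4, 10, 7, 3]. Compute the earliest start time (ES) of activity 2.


Activity 2 starts after activities 1 through 1 complete.
Predecessor durations: [4]
ES = 4 = 4

4


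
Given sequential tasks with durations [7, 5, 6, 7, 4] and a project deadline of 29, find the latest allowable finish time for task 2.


LF(activity 2) = deadline - sum of successor durations
Successors: activities 3 through 5 with durations [6, 7, 4]
Sum of successor durations = 17
LF = 29 - 17 = 12

12


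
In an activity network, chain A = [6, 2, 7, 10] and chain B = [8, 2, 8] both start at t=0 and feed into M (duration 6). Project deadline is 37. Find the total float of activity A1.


Forward pass: ES(A1) = sum of predecessors on chain A = 0
EF = ES + duration = 0 + 6 = 6
Backward pass: LF(M) = deadline = 37; LS(M) = 37 - 6 = 31
LF(A1) = LS(M) - sum(successors on chain A) = 31 - 19 = 12
LS = LF - duration = 12 - 6 = 6
Total float = LS - ES = 6 - 0 = 6

6


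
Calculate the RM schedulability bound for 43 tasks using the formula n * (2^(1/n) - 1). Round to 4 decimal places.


Compute 2^(1/43) = 1.0162503252
Subtract 1: 1.0162503252 - 1 = 0.0162503252
Multiply by n: 43 * 0.0162503252 = 0.6987639836
Round to 4 dp: 0.6988

0.6988


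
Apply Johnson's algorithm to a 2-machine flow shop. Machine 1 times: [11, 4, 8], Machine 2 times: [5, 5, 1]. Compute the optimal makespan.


Apply Johnson's rule:
  Group 1 (a <= b): [(2, 4, 5)]
  Group 2 (a > b): [(1, 11, 5), (3, 8, 1)]
Optimal job order: [2, 1, 3]
Schedule:
  Job 2: M1 done at 4, M2 done at 9
  Job 1: M1 done at 15, M2 done at 20
  Job 3: M1 done at 23, M2 done at 24
Makespan = 24

24


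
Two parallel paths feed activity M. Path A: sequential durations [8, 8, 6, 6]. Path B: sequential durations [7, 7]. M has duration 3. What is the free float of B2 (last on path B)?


ES(B2) = sum of predecessors on chain B = 7
EF(B2) = ES + duration = 7 + 7 = 14
Successor of B2 is M. ES(M) = max(sum(A), sum(B)) = max(28, 14) = 28
Free float = ES(successor) - EF(current) = 28 - 14 = 14

14


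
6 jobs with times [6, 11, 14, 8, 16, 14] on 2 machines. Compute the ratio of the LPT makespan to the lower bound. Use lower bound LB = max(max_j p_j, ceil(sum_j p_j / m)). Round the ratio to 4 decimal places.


LPT order: [16, 14, 14, 11, 8, 6]
Machine loads after assignment: [35, 34]
LPT makespan = 35
Lower bound = max(max_job, ceil(total/2)) = max(16, 35) = 35
Ratio = 35 / 35 = 1.0

1.0


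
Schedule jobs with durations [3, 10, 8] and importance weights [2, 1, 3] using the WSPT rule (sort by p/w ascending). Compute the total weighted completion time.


Compute p/w ratios and sort ascending (WSPT): [(3, 2), (8, 3), (10, 1)]
Compute weighted completion times:
  Job (p=3,w=2): C=3, w*C=2*3=6
  Job (p=8,w=3): C=11, w*C=3*11=33
  Job (p=10,w=1): C=21, w*C=1*21=21
Total weighted completion time = 60

60


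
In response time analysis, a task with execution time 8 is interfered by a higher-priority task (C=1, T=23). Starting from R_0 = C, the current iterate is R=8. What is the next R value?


R_next = C + ceil(R_prev / T_hp) * C_hp
ceil(8 / 23) = ceil(0.3478) = 1
Interference = 1 * 1 = 1
R_next = 8 + 1 = 9

9


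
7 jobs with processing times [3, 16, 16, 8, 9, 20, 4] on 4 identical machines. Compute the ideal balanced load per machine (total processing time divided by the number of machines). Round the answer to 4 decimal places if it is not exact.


Total processing time = 3 + 16 + 16 + 8 + 9 + 20 + 4 = 76
Number of machines = 4
Ideal balanced load = 76 / 4 = 19.0

19.0


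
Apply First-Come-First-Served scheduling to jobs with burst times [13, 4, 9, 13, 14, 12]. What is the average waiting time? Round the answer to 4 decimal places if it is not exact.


FCFS order (as given): [13, 4, 9, 13, 14, 12]
Waiting times:
  Job 1: wait = 0
  Job 2: wait = 13
  Job 3: wait = 17
  Job 4: wait = 26
  Job 5: wait = 39
  Job 6: wait = 53
Sum of waiting times = 148
Average waiting time = 148/6 = 24.6667

24.6667


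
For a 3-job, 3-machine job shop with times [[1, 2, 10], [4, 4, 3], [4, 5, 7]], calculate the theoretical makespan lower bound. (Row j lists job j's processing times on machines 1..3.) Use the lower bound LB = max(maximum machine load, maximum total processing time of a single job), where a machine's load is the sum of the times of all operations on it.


Machine loads:
  Machine 1: 1 + 4 + 4 = 9
  Machine 2: 2 + 4 + 5 = 11
  Machine 3: 10 + 3 + 7 = 20
Max machine load = 20
Job totals:
  Job 1: 13
  Job 2: 11
  Job 3: 16
Max job total = 16
Lower bound = max(20, 16) = 20

20


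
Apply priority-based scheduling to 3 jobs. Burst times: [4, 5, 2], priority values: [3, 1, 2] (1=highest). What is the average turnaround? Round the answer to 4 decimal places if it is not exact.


Sort by priority (ascending = highest first):
Order: [(1, 5), (2, 2), (3, 4)]
Completion times:
  Priority 1, burst=5, C=5
  Priority 2, burst=2, C=7
  Priority 3, burst=4, C=11
Average turnaround = 23/3 = 7.6667

7.6667


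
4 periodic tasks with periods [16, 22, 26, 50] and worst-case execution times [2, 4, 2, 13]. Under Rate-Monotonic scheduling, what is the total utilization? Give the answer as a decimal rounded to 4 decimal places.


Compute individual utilizations (exact fractions):
  Task 1: C/T = 2/16 = 1/8 (approx. 0.125)
  Task 2: C/T = 4/22 = 2/11 (approx. 0.1818)
  Task 3: C/T = 2/26 = 1/13 (approx. 0.0769)
  Task 4: C/T = 13/50 (approx. 0.26)
Total utilization U = 1/8 + 2/11 + 1/13 + 13/50 = 18411/28600
Rounded to 4 decimal places: U = 0.6437
RM (Liu & Layland) bound for 4 tasks = 0.756828; compare with U = 18411/28600 (approx. 0.643741)
U <= bound, so schedulable by RM sufficient condition.

0.6437


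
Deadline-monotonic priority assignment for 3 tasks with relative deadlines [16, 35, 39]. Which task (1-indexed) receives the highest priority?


Sort tasks by relative deadline (ascending):
  Task 1: deadline = 16
  Task 2: deadline = 35
  Task 3: deadline = 39
Priority order (highest first): [1, 2, 3]
Highest priority task = 1

1


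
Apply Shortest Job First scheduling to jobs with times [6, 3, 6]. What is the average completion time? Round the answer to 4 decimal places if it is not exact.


SJF order (ascending): [3, 6, 6]
Completion times:
  Job 1: burst=3, C=3
  Job 2: burst=6, C=9
  Job 3: burst=6, C=15
Average completion = 27/3 = 9.0

9.0


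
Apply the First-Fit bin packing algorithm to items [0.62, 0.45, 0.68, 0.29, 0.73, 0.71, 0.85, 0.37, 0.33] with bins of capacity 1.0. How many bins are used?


Place items sequentially using First-Fit:
  Item 0.62 -> new Bin 1
  Item 0.45 -> new Bin 2
  Item 0.68 -> new Bin 3
  Item 0.29 -> Bin 1 (now 0.91)
  Item 0.73 -> new Bin 4
  Item 0.71 -> new Bin 5
  Item 0.85 -> new Bin 6
  Item 0.37 -> Bin 2 (now 0.82)
  Item 0.33 -> new Bin 7
Total bins used = 7

7


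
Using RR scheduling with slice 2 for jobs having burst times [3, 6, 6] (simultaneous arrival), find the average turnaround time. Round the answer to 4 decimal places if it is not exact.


Time quantum = 2
Execution trace:
  J1 runs 2 units, time = 2
  J2 runs 2 units, time = 4
  J3 runs 2 units, time = 6
  J1 runs 1 units, time = 7
  J2 runs 2 units, time = 9
  J3 runs 2 units, time = 11
  J2 runs 2 units, time = 13
  J3 runs 2 units, time = 15
Finish times: [7, 13, 15]
Average turnaround = 35/3 = 11.6667

11.6667


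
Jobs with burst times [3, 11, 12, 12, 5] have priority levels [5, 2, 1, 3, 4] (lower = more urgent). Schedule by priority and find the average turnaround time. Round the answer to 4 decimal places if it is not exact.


Sort by priority (ascending = highest first):
Order: [(1, 12), (2, 11), (3, 12), (4, 5), (5, 3)]
Completion times:
  Priority 1, burst=12, C=12
  Priority 2, burst=11, C=23
  Priority 3, burst=12, C=35
  Priority 4, burst=5, C=40
  Priority 5, burst=3, C=43
Average turnaround = 153/5 = 30.6

30.6


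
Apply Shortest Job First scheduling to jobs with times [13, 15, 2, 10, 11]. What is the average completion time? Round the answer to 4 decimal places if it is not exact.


SJF order (ascending): [2, 10, 11, 13, 15]
Completion times:
  Job 1: burst=2, C=2
  Job 2: burst=10, C=12
  Job 3: burst=11, C=23
  Job 4: burst=13, C=36
  Job 5: burst=15, C=51
Average completion = 124/5 = 24.8

24.8


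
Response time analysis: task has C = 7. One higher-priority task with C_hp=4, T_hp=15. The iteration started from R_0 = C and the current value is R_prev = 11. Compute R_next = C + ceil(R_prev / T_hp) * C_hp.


R_next = C + ceil(R_prev / T_hp) * C_hp
ceil(11 / 15) = ceil(0.7333) = 1
Interference = 1 * 4 = 4
R_next = 7 + 4 = 11
R_next = R_prev, so the iteration has converged (response time = 11).

11


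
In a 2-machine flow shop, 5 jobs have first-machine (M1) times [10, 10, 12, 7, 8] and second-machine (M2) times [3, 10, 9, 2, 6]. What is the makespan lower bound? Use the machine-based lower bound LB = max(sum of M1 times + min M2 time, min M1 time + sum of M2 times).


LB1 = sum(M1 times) + min(M2 times) = 47 + 2 = 49
LB2 = min(M1 times) + sum(M2 times) = 7 + 30 = 37
Lower bound = max(LB1, LB2) = max(49, 37) = 49

49


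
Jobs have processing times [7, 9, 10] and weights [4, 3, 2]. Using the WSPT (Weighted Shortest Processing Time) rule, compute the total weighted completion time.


Compute p/w ratios and sort ascending (WSPT): [(7, 4), (9, 3), (10, 2)]
Compute weighted completion times:
  Job (p=7,w=4): C=7, w*C=4*7=28
  Job (p=9,w=3): C=16, w*C=3*16=48
  Job (p=10,w=2): C=26, w*C=2*26=52
Total weighted completion time = 128

128


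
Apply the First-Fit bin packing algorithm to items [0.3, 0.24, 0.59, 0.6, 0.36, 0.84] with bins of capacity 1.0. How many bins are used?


Place items sequentially using First-Fit:
  Item 0.3 -> new Bin 1
  Item 0.24 -> Bin 1 (now 0.54)
  Item 0.59 -> new Bin 2
  Item 0.6 -> new Bin 3
  Item 0.36 -> Bin 1 (now 0.9)
  Item 0.84 -> new Bin 4
Total bins used = 4

4


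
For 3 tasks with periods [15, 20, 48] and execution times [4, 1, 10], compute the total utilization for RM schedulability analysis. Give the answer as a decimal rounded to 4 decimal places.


Compute individual utilizations (exact fractions):
  Task 1: C/T = 4/15 (approx. 0.2667)
  Task 2: C/T = 1/20 (approx. 0.05)
  Task 3: C/T = 10/48 = 5/24 (approx. 0.2083)
Total utilization U = 4/15 + 1/20 + 5/24 = 21/40
Rounded to 4 decimal places: U = 0.5250
RM (Liu & Layland) bound for 3 tasks = 0.779763; compare with U = 21/40 (approx. 0.525000)
U <= bound, so schedulable by RM sufficient condition.

0.5250


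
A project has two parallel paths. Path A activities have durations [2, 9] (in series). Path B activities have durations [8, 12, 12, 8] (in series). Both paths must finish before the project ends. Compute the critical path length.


Path A total = 2 + 9 = 11
Path B total = 8 + 12 + 12 + 8 = 40
Critical path = longest path = max(11, 40) = 40

40


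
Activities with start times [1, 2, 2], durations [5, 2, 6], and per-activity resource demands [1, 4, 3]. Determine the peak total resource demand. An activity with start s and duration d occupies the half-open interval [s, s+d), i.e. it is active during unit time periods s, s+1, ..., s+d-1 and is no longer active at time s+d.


Each activity i is active on [start_i, start_i + duration_i).
Compute total resource usage per time slot:
  t=0: active resources = [], total = 0
  t=1: active resources = [1], total = 1
  t=2: active resources = [1, 4, 3], total = 8
  t=3: active resources = [1, 4, 3], total = 8
  t=4: active resources = [1, 3], total = 4
  t=5: active resources = [1, 3], total = 4
  t=6: active resources = [3], total = 3
  t=7: active resources = [3], total = 3
Peak resource demand = 8

8


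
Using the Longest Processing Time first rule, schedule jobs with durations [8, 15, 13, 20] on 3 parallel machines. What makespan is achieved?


Sort jobs in decreasing order (LPT): [20, 15, 13, 8]
Assign each job to the least loaded machine:
  Machine 1: jobs [20], load = 20
  Machine 2: jobs [15], load = 15
  Machine 3: jobs [13, 8], load = 21
Makespan = max load = 21

21


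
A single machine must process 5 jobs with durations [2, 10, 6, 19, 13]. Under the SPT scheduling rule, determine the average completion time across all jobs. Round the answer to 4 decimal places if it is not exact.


Sort jobs by processing time (SPT order): [2, 6, 10, 13, 19]
Compute completion times sequentially:
  Job 1: processing = 2, completes at 2
  Job 2: processing = 6, completes at 8
  Job 3: processing = 10, completes at 18
  Job 4: processing = 13, completes at 31
  Job 5: processing = 19, completes at 50
Sum of completion times = 109
Average completion time = 109/5 = 21.8

21.8


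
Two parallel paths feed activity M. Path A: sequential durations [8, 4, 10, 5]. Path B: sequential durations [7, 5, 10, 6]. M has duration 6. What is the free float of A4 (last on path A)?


ES(A4) = sum of predecessors on chain A = 22
EF(A4) = ES + duration = 22 + 5 = 27
Successor of A4 is M. ES(M) = max(sum(A), sum(B)) = max(27, 28) = 28
Free float = ES(successor) - EF(current) = 28 - 27 = 1

1


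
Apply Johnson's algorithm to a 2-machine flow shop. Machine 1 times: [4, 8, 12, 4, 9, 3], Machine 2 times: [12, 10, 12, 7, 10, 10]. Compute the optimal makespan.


Apply Johnson's rule:
  Group 1 (a <= b): [(6, 3, 10), (1, 4, 12), (4, 4, 7), (2, 8, 10), (5, 9, 10), (3, 12, 12)]
  Group 2 (a > b): []
Optimal job order: [6, 1, 4, 2, 5, 3]
Schedule:
  Job 6: M1 done at 3, M2 done at 13
  Job 1: M1 done at 7, M2 done at 25
  Job 4: M1 done at 11, M2 done at 32
  Job 2: M1 done at 19, M2 done at 42
  Job 5: M1 done at 28, M2 done at 52
  Job 3: M1 done at 40, M2 done at 64
Makespan = 64

64


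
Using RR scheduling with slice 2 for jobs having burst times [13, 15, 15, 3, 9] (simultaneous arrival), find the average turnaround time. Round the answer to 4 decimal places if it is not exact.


Time quantum = 2
Execution trace:
  J1 runs 2 units, time = 2
  J2 runs 2 units, time = 4
  J3 runs 2 units, time = 6
  J4 runs 2 units, time = 8
  J5 runs 2 units, time = 10
  J1 runs 2 units, time = 12
  J2 runs 2 units, time = 14
  J3 runs 2 units, time = 16
  J4 runs 1 units, time = 17
  J5 runs 2 units, time = 19
  J1 runs 2 units, time = 21
  J2 runs 2 units, time = 23
  J3 runs 2 units, time = 25
  J5 runs 2 units, time = 27
  J1 runs 2 units, time = 29
  J2 runs 2 units, time = 31
  J3 runs 2 units, time = 33
  J5 runs 2 units, time = 35
  J1 runs 2 units, time = 37
  J2 runs 2 units, time = 39
  J3 runs 2 units, time = 41
  J5 runs 1 units, time = 42
  J1 runs 2 units, time = 44
  J2 runs 2 units, time = 46
  J3 runs 2 units, time = 48
  J1 runs 1 units, time = 49
  J2 runs 2 units, time = 51
  J3 runs 2 units, time = 53
  J2 runs 1 units, time = 54
  J3 runs 1 units, time = 55
Finish times: [49, 54, 55, 17, 42]
Average turnaround = 217/5 = 43.4

43.4


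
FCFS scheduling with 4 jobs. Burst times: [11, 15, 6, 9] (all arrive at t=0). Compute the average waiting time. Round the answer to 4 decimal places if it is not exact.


FCFS order (as given): [11, 15, 6, 9]
Waiting times:
  Job 1: wait = 0
  Job 2: wait = 11
  Job 3: wait = 26
  Job 4: wait = 32
Sum of waiting times = 69
Average waiting time = 69/4 = 17.25

17.25


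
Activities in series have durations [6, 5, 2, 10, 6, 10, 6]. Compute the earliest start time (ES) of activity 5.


Activity 5 starts after activities 1 through 4 complete.
Predecessor durations: [6, 5, 2, 10]
ES = 6 + 5 + 2 + 10 = 23

23


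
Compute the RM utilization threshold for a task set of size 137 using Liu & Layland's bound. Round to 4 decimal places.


Compute 2^(1/137) = 1.0050722892
Subtract 1: 1.0050722892 - 1 = 0.0050722892
Multiply by n: 137 * 0.0050722892 = 0.6949036204
Round to 4 dp: 0.6949

0.6949


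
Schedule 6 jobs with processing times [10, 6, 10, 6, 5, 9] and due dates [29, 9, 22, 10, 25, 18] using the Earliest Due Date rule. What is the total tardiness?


Sort by due date (EDD order): [(6, 9), (6, 10), (9, 18), (10, 22), (5, 25), (10, 29)]
Compute completion times and tardiness:
  Job 1: p=6, d=9, C=6, tardiness=max(0,6-9)=0
  Job 2: p=6, d=10, C=12, tardiness=max(0,12-10)=2
  Job 3: p=9, d=18, C=21, tardiness=max(0,21-18)=3
  Job 4: p=10, d=22, C=31, tardiness=max(0,31-22)=9
  Job 5: p=5, d=25, C=36, tardiness=max(0,36-25)=11
  Job 6: p=10, d=29, C=46, tardiness=max(0,46-29)=17
Total tardiness = 42

42


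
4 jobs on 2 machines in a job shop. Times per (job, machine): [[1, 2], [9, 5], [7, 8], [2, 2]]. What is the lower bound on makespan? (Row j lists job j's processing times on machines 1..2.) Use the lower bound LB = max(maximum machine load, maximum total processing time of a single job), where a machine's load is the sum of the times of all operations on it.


Machine loads:
  Machine 1: 1 + 9 + 7 + 2 = 19
  Machine 2: 2 + 5 + 8 + 2 = 17
Max machine load = 19
Job totals:
  Job 1: 3
  Job 2: 14
  Job 3: 15
  Job 4: 4
Max job total = 15
Lower bound = max(19, 15) = 19

19


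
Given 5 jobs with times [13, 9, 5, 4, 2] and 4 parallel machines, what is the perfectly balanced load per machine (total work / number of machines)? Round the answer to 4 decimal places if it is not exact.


Total processing time = 13 + 9 + 5 + 4 + 2 = 33
Number of machines = 4
Ideal balanced load = 33 / 4 = 8.25

8.25


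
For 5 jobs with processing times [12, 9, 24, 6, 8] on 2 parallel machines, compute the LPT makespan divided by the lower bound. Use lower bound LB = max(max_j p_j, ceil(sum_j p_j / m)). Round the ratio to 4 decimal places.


LPT order: [24, 12, 9, 8, 6]
Machine loads after assignment: [30, 29]
LPT makespan = 30
Lower bound = max(max_job, ceil(total/2)) = max(24, 30) = 30
Ratio = 30 / 30 = 1.0

1.0
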